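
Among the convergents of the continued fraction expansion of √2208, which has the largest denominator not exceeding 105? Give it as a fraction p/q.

4417/94

√2208 = [46; 1, 92, …] (period length 2).
Convergents:
  p_0/q_0 = 46/1
  p_1/q_1 = 47/1
  p_2/q_2 = 4370/93
  p_3/q_3 = 4417/94
  p_4/q_4 = 410734/8741
q_3 = 94 ≤ 105 < 8741 = q_4, so the answer is 4417/94.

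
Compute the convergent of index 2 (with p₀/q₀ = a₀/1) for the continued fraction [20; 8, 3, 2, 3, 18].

503/25

Using pₖ = aₖpₖ₋₁ + pₖ₋₂, qₖ = aₖqₖ₋₁ + qₖ₋₂ (with p₋₁=1, p₋₂=0, q₋₁=0, q₋₂=1):
  k=0: a=20, p=20, q=1
  k=1: a=8, p=161, q=8
  k=2: a=3, p=503, q=25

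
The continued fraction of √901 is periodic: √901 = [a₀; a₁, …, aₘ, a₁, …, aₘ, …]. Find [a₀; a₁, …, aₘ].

a₀ = ⌊√901⌋ = 30.

[30; 60]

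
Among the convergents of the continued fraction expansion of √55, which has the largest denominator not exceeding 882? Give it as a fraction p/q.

√55 = [7; 2, 2, 2, 14, …] (period length 4).
Convergents:
  p_0/q_0 = 7/1
  p_1/q_1 = 15/2
  p_2/q_2 = 37/5
  p_3/q_3 = 89/12
  p_4/q_4 = 1283/173
  p_5/q_5 = 2655/358
  p_6/q_6 = 6593/889
q_5 = 358 ≤ 882 < 889 = q_6, so the answer is 2655/358.

2655/358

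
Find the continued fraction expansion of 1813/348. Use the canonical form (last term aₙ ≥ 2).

1813 = 5*348 + 73
348 = 4*73 + 56
73 = 1*56 + 17
56 = 3*17 + 5
17 = 3*5 + 2
5 = 2*2 + 1
2 = 2*1 + 0  (stop)
So 1813/348 = [5; 4, 1, 3, 3, 2, 2].

[5; 4, 1, 3, 3, 2, 2]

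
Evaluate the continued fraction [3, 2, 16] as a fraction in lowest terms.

115/33

Fold from the inside: start with 16/1.
  2 + 1/16 = 33/16
  3 + 16/33 = 115/33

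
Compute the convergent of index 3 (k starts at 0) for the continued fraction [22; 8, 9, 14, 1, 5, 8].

22787/1030

Using pₖ = aₖpₖ₋₁ + pₖ₋₂, qₖ = aₖqₖ₋₁ + qₖ₋₂ (with p₋₁=1, p₋₂=0, q₋₁=0, q₋₂=1):
  k=0: a=22, p=22, q=1
  k=1: a=8, p=177, q=8
  k=2: a=9, p=1615, q=73
  k=3: a=14, p=22787, q=1030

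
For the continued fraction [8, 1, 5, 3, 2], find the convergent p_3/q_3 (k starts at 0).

Using pₖ = aₖpₖ₋₁ + pₖ₋₂, qₖ = aₖqₖ₋₁ + qₖ₋₂ (with p₋₁=1, p₋₂=0, q₋₁=0, q₋₂=1):
  k=0: a=8, p=8, q=1
  k=1: a=1, p=9, q=1
  k=2: a=5, p=53, q=6
  k=3: a=3, p=168, q=19

168/19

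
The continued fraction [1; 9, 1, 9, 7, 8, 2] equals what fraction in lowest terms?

13376/12149

Fold from the inside: start with 2/1.
  8 + 1/2 = 17/2
  7 + 2/17 = 121/17
  9 + 17/121 = 1106/121
  1 + 121/1106 = 1227/1106
  9 + 1106/1227 = 12149/1227
  1 + 1227/12149 = 13376/12149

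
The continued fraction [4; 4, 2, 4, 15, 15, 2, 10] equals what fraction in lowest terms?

839774/198765

Fold from the inside: start with 10/1.
  2 + 1/10 = 21/10
  15 + 10/21 = 325/21
  15 + 21/325 = 4896/325
  4 + 325/4896 = 19909/4896
  2 + 4896/19909 = 44714/19909
  4 + 19909/44714 = 198765/44714
  4 + 44714/198765 = 839774/198765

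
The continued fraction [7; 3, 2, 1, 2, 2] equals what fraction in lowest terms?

467/64

Using pₖ = aₖpₖ₋₁ + pₖ₋₂ and qₖ = aₖqₖ₋₁ + qₖ₋₂:
  k=0: a=7, p=7, q=1
  k=1: a=3, p=22, q=3
  k=2: a=2, p=51, q=7
  k=3: a=1, p=73, q=10
  k=4: a=2, p=197, q=27
  k=5: a=2, p=467, q=64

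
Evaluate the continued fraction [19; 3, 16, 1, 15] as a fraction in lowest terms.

Using pₖ = aₖpₖ₋₁ + pₖ₋₂ and qₖ = aₖqₖ₋₁ + qₖ₋₂:
  k=0: a=19, p=19, q=1
  k=1: a=3, p=58, q=3
  k=2: a=16, p=947, q=49
  k=3: a=1, p=1005, q=52
  k=4: a=15, p=16022, q=829

16022/829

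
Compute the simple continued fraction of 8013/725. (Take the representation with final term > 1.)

[11; 19, 12, 1, 2]

8013 = 11×725 + 38
725 = 19×38 + 3
38 = 12×3 + 2
3 = 1×2 + 1
2 = 2×1 + 0  (stop)
So 8013/725 = [11; 19, 12, 1, 2].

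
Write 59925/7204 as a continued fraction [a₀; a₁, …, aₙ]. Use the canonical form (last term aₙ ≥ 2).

59925 = 8×7204 + 2293
7204 = 3×2293 + 325
2293 = 7×325 + 18
325 = 18×18 + 1
18 = 18×1 + 0  (stop)
So 59925/7204 = [8; 3, 7, 18, 18].

[8; 3, 7, 18, 18]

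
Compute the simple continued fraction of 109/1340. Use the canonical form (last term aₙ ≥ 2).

[0; 12, 3, 2, 2, 6]

109 = 0*1340 + 109
1340 = 12*109 + 32
109 = 3*32 + 13
32 = 2*13 + 6
13 = 2*6 + 1
6 = 6*1 + 0  (stop)
So 109/1340 = [0; 12, 3, 2, 2, 6].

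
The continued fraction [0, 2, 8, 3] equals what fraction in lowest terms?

25/53

Using pₖ = aₖpₖ₋₁ + pₖ₋₂ and qₖ = aₖqₖ₋₁ + qₖ₋₂:
  k=0: a=0, p=0, q=1
  k=1: a=2, p=1, q=2
  k=2: a=8, p=8, q=17
  k=3: a=3, p=25, q=53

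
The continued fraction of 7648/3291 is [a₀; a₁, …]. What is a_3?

2

7648 = 2·3291 + 1066   →  a_0 = 2
3291 = 3·1066 + 93   →  a_1 = 3
1066 = 11·93 + 43   →  a_2 = 11
93 = 2·43 + 7   →  a_3 = 2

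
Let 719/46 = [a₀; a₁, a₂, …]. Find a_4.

2

719 = 15·46 + 29   →  a_0 = 15
46 = 1·29 + 17   →  a_1 = 1
29 = 1·17 + 12   →  a_2 = 1
17 = 1·12 + 5   →  a_3 = 1
12 = 2·5 + 2   →  a_4 = 2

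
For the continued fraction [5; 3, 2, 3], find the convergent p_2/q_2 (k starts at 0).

Using pₖ = aₖpₖ₋₁ + pₖ₋₂, qₖ = aₖqₖ₋₁ + qₖ₋₂ (with p₋₁=1, p₋₂=0, q₋₁=0, q₋₂=1):
  k=0: a=5, p=5, q=1
  k=1: a=3, p=16, q=3
  k=2: a=2, p=37, q=7

37/7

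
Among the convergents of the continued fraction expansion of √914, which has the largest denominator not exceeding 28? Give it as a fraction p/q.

√914 = [30; 4, 3, 3, 4, 60, …] (period length 5).
Convergents:
  p_0/q_0 = 30/1
  p_1/q_1 = 121/4
  p_2/q_2 = 393/13
  p_3/q_3 = 1300/43
q_2 = 13 ≤ 28 < 43 = q_3, so the answer is 393/13.

393/13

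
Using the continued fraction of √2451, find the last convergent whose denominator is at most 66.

3218/65

√2451 = [49; 1, 1, 32, 1, 1, 98, …] (period length 6).
Convergents:
  p_0/q_0 = 49/1
  p_1/q_1 = 50/1
  p_2/q_2 = 99/2
  p_3/q_3 = 3218/65
  p_4/q_4 = 3317/67
q_3 = 65 ≤ 66 < 67 = q_4, so the answer is 3218/65.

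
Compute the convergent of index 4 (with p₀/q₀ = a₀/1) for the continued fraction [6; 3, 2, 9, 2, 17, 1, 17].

Using pₖ = aₖpₖ₋₁ + pₖ₋₂, qₖ = aₖqₖ₋₁ + qₖ₋₂ (with p₋₁=1, p₋₂=0, q₋₁=0, q₋₂=1):
  k=0: a=6, p=6, q=1
  k=1: a=3, p=19, q=3
  k=2: a=2, p=44, q=7
  k=3: a=9, p=415, q=66
  k=4: a=2, p=874, q=139

874/139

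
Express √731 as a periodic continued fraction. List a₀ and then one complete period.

[27; 27, 54]

a₀ = ⌊√731⌋ = 27.
With m₀=0, d₀=1 and mₖ₊₁ = dₖaₖ − mₖ, dₖ₊₁ = (n − mₖ₊₁²)/dₖ, aₖ₊₁ = ⌊(a₀+mₖ₊₁)/dₖ₊₁⌋:
  k=1: m=27, d=2, a=27
  k=2: m=27, d=1, a=54
d=1 and a=2a₀=54 at k=2, so the next step gives (m, d) = (27, 2) again — its k=1 value — and the period has length 2.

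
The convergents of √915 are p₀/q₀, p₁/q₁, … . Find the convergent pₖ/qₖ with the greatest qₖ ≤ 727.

√915 = [30; 4, 60, …] (period length 2).
Convergents:
  p_0/q_0 = 30/1
  p_1/q_1 = 121/4
  p_2/q_2 = 7290/241
  p_3/q_3 = 29281/968
q_2 = 241 ≤ 727 < 968 = q_3, so the answer is 7290/241.

7290/241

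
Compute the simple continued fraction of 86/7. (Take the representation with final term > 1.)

86 = 12*7 + 2
7 = 3*2 + 1
2 = 2*1 + 0  (stop)
So 86/7 = [12; 3, 2].

[12; 3, 2]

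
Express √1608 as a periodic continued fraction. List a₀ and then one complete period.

a₀ = ⌊√1608⌋ = 40.

[40; 10, 80]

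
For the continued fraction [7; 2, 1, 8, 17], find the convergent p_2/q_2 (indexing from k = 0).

22/3

Using pₖ = aₖpₖ₋₁ + pₖ₋₂, qₖ = aₖqₖ₋₁ + qₖ₋₂ (with p₋₁=1, p₋₂=0, q₋₁=0, q₋₂=1):
  k=0: a=7, p=7, q=1
  k=1: a=2, p=15, q=2
  k=2: a=1, p=22, q=3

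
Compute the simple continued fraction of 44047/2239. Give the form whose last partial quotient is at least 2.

44047 = 19×2239 + 1506
2239 = 1×1506 + 733
1506 = 2×733 + 40
733 = 18×40 + 13
40 = 3×13 + 1
13 = 13×1 + 0  (stop)
So 44047/2239 = [19; 1, 2, 18, 3, 13].

[19; 1, 2, 18, 3, 13]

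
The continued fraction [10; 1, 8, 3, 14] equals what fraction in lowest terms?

Fold from the inside: start with 14/1.
  3 + 1/14 = 43/14
  8 + 14/43 = 358/43
  1 + 43/358 = 401/358
  10 + 358/401 = 4368/401

4368/401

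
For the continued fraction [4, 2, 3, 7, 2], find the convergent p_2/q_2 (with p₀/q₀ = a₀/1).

Using pₖ = aₖpₖ₋₁ + pₖ₋₂, qₖ = aₖqₖ₋₁ + qₖ₋₂ (with p₋₁=1, p₋₂=0, q₋₁=0, q₋₂=1):
  k=0: a=4, p=4, q=1
  k=1: a=2, p=9, q=2
  k=2: a=3, p=31, q=7

31/7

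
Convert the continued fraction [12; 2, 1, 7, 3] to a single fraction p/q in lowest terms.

Fold from the inside: start with 3/1.
  7 + 1/3 = 22/3
  1 + 3/22 = 25/22
  2 + 22/25 = 72/25
  12 + 25/72 = 889/72

889/72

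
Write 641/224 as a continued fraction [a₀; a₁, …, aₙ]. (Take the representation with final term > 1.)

[2; 1, 6, 4, 2, 3]

641 = 2·224 + 193
224 = 1·193 + 31
193 = 6·31 + 7
31 = 4·7 + 3
7 = 2·3 + 1
3 = 3·1 + 0  (stop)
So 641/224 = [2; 1, 6, 4, 2, 3].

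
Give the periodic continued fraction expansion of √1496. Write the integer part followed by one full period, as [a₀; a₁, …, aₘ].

[38; 1, 2, 9, 2, 1, 76]

a₀ = ⌊√1496⌋ = 38.
With m₀=0, d₀=1 and mₖ₊₁ = dₖaₖ − mₖ, dₖ₊₁ = (n − mₖ₊₁²)/dₖ, aₖ₊₁ = ⌊(a₀+mₖ₊₁)/dₖ₊₁⌋:
  k=1: m=38, d=52, a=1
  k=2: m=14, d=25, a=2
  k=3: m=36, d=8, a=9
  k=4: m=36, d=25, a=2
  k=5: m=14, d=52, a=1
  k=6: m=38, d=1, a=76
d=1 and a=2a₀=76 at k=6, so the next step gives (m, d) = (38, 52) again — its k=1 value — and the period has length 6.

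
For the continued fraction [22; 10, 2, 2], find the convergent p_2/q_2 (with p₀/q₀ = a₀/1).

464/21

Using pₖ = aₖpₖ₋₁ + pₖ₋₂, qₖ = aₖqₖ₋₁ + qₖ₋₂ (with p₋₁=1, p₋₂=0, q₋₁=0, q₋₂=1):
  k=0: a=22, p=22, q=1
  k=1: a=10, p=221, q=10
  k=2: a=2, p=464, q=21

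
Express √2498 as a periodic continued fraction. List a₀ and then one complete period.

[49; 1, 48, 1, 98]

a₀ = ⌊√2498⌋ = 49.
With m₀=0, d₀=1 and mₖ₊₁ = dₖaₖ − mₖ, dₖ₊₁ = (n − mₖ₊₁²)/dₖ, aₖ₊₁ = ⌊(a₀+mₖ₊₁)/dₖ₊₁⌋:
  k=1: m=49, d=97, a=1
  k=2: m=48, d=2, a=48
  k=3: m=48, d=97, a=1
  k=4: m=49, d=1, a=98
d=1 and a=2a₀=98 at k=4, so the next step gives (m, d) = (49, 97) again — its k=1 value — and the period has length 4.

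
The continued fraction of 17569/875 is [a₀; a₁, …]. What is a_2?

1

17569 = 20·875 + 69   →  a_0 = 20
875 = 12·69 + 47   →  a_1 = 12
69 = 1·47 + 22   →  a_2 = 1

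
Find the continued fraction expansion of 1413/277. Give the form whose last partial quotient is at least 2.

1413 = 5·277 + 28
277 = 9·28 + 25
28 = 1·25 + 3
25 = 8·3 + 1
3 = 3·1 + 0  (stop)
So 1413/277 = [5; 9, 1, 8, 3].

[5; 9, 1, 8, 3]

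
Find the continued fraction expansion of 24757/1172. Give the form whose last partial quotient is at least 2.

24757 = 21*1172 + 145
1172 = 8*145 + 12
145 = 12*12 + 1
12 = 12*1 + 0  (stop)
So 24757/1172 = [21; 8, 12, 12].

[21; 8, 12, 12]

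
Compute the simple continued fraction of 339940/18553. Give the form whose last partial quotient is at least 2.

339940 = 18*18553 + 5986
18553 = 3*5986 + 595
5986 = 10*595 + 36
595 = 16*36 + 19
36 = 1*19 + 17
19 = 1*17 + 2
17 = 8*2 + 1
2 = 2*1 + 0  (stop)
So 339940/18553 = [18; 3, 10, 16, 1, 1, 8, 2].

[18; 3, 10, 16, 1, 1, 8, 2]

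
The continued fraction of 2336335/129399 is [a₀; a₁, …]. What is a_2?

2336335 = 18·129399 + 7153   →  a_0 = 18
129399 = 18·7153 + 645   →  a_1 = 18
7153 = 11·645 + 58   →  a_2 = 11

11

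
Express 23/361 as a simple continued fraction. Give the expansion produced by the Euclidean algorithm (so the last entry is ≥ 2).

23 = 0×361 + 23
361 = 15×23 + 16
23 = 1×16 + 7
16 = 2×7 + 2
7 = 3×2 + 1
2 = 2×1 + 0  (stop)
So 23/361 = [0; 15, 1, 2, 3, 2].

[0; 15, 1, 2, 3, 2]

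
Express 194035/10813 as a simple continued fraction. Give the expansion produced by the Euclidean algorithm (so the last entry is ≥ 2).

194035 = 17*10813 + 10214
10813 = 1*10214 + 599
10214 = 17*599 + 31
599 = 19*31 + 10
31 = 3*10 + 1
10 = 10*1 + 0  (stop)
So 194035/10813 = [17; 1, 17, 19, 3, 10].

[17; 1, 17, 19, 3, 10]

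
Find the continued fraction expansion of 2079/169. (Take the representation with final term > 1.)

2079 = 12·169 + 51
169 = 3·51 + 16
51 = 3·16 + 3
16 = 5·3 + 1
3 = 3·1 + 0  (stop)
So 2079/169 = [12; 3, 3, 5, 3].

[12; 3, 3, 5, 3]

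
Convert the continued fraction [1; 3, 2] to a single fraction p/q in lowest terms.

Using pₖ = aₖpₖ₋₁ + pₖ₋₂ and qₖ = aₖqₖ₋₁ + qₖ₋₂:
  k=0: a=1, p=1, q=1
  k=1: a=3, p=4, q=3
  k=2: a=2, p=9, q=7

9/7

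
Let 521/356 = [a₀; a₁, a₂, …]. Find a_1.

2

521 = 1·356 + 165   →  a_0 = 1
356 = 2·165 + 26   →  a_1 = 2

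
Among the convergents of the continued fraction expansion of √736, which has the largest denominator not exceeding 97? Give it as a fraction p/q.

2306/85

√736 = [27; 7, 1, 2, 1, 2, 1, 7, 54, …] (period length 8).
Convergents:
  p_0/q_0 = 27/1
  p_1/q_1 = 190/7
  p_2/q_2 = 217/8
  p_3/q_3 = 624/23
  p_4/q_4 = 841/31
  p_5/q_5 = 2306/85
  p_6/q_6 = 3147/116
q_5 = 85 ≤ 97 < 116 = q_6, so the answer is 2306/85.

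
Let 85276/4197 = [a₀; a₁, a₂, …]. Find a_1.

85276 = 20·4197 + 1336   →  a_0 = 20
4197 = 3·1336 + 189   →  a_1 = 3

3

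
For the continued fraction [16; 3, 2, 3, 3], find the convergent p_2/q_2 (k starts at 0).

114/7

Using pₖ = aₖpₖ₋₁ + pₖ₋₂, qₖ = aₖqₖ₋₁ + qₖ₋₂ (with p₋₁=1, p₋₂=0, q₋₁=0, q₋₂=1):
  k=0: a=16, p=16, q=1
  k=1: a=3, p=49, q=3
  k=2: a=2, p=114, q=7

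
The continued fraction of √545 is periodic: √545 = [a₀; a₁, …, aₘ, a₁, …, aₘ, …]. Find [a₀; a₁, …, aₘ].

[23; 2, 1, 8, 1, 2, 46]

a₀ = ⌊√545⌋ = 23.
With m₀=0, d₀=1 and mₖ₊₁ = dₖaₖ − mₖ, dₖ₊₁ = (n − mₖ₊₁²)/dₖ, aₖ₊₁ = ⌊(a₀+mₖ₊₁)/dₖ₊₁⌋:
  k=1: m=23, d=16, a=2
  k=2: m=9, d=29, a=1
  k=3: m=20, d=5, a=8
  k=4: m=20, d=29, a=1
  k=5: m=9, d=16, a=2
  k=6: m=23, d=1, a=46
d=1 and a=2a₀=46 at k=6, so the next step gives (m, d) = (23, 16) again — its k=1 value — and the period has length 6.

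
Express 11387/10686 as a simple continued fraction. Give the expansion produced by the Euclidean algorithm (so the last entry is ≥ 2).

[1; 15, 4, 10, 17]

11387 = 1×10686 + 701
10686 = 15×701 + 171
701 = 4×171 + 17
171 = 10×17 + 1
17 = 17×1 + 0  (stop)
So 11387/10686 = [1; 15, 4, 10, 17].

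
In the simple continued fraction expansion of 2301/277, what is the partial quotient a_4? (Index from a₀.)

2301 = 8·277 + 85   →  a_0 = 8
277 = 3·85 + 22   →  a_1 = 3
85 = 3·22 + 19   →  a_2 = 3
22 = 1·19 + 3   →  a_3 = 1
19 = 6·3 + 1   →  a_4 = 6

6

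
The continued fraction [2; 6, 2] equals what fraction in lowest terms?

Fold from the inside: start with 2/1.
  6 + 1/2 = 13/2
  2 + 2/13 = 28/13

28/13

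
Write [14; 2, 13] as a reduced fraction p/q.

391/27

Fold from the inside: start with 13/1.
  2 + 1/13 = 27/13
  14 + 13/27 = 391/27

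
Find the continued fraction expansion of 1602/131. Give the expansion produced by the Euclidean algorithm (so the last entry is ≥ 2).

1602 = 12×131 + 30
131 = 4×30 + 11
30 = 2×11 + 8
11 = 1×8 + 3
8 = 2×3 + 2
3 = 1×2 + 1
2 = 2×1 + 0  (stop)
So 1602/131 = [12; 4, 2, 1, 2, 1, 2].

[12; 4, 2, 1, 2, 1, 2]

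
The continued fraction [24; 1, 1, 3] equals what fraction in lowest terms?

Using pₖ = aₖpₖ₋₁ + pₖ₋₂ and qₖ = aₖqₖ₋₁ + qₖ₋₂:
  k=0: a=24, p=24, q=1
  k=1: a=1, p=25, q=1
  k=2: a=1, p=49, q=2
  k=3: a=3, p=172, q=7

172/7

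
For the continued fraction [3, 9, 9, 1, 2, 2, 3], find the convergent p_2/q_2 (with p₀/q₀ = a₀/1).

255/82

Using pₖ = aₖpₖ₋₁ + pₖ₋₂, qₖ = aₖqₖ₋₁ + qₖ₋₂ (with p₋₁=1, p₋₂=0, q₋₁=0, q₋₂=1):
  k=0: a=3, p=3, q=1
  k=1: a=9, p=28, q=9
  k=2: a=9, p=255, q=82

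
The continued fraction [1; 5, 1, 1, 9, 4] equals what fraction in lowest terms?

509/431

Using pₖ = aₖpₖ₋₁ + pₖ₋₂ and qₖ = aₖqₖ₋₁ + qₖ₋₂:
  k=0: a=1, p=1, q=1
  k=1: a=5, p=6, q=5
  k=2: a=1, p=7, q=6
  k=3: a=1, p=13, q=11
  k=4: a=9, p=124, q=105
  k=5: a=4, p=509, q=431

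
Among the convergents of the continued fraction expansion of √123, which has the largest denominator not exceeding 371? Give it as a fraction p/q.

2695/243

√123 = [11; 11, 22, …] (period length 2).
Convergents:
  p_0/q_0 = 11/1
  p_1/q_1 = 122/11
  p_2/q_2 = 2695/243
  p_3/q_3 = 29767/2684
q_2 = 243 ≤ 371 < 2684 = q_3, so the answer is 2695/243.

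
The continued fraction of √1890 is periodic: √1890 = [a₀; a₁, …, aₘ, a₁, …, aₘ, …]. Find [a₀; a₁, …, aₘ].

[43; 2, 9, 6, 9, 2, 86]

a₀ = ⌊√1890⌋ = 43.
With m₀=0, d₀=1 and mₖ₊₁ = dₖaₖ − mₖ, dₖ₊₁ = (n − mₖ₊₁²)/dₖ, aₖ₊₁ = ⌊(a₀+mₖ₊₁)/dₖ₊₁⌋:
  k=1: m=43, d=41, a=2
  k=2: m=39, d=9, a=9
  k=3: m=42, d=14, a=6
  k=4: m=42, d=9, a=9
  k=5: m=39, d=41, a=2
  k=6: m=43, d=1, a=86
d=1 and a=2a₀=86 at k=6, so the next step gives (m, d) = (43, 41) again — its k=1 value — and the period has length 6.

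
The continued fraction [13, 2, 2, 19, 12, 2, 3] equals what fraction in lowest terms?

Using pₖ = aₖpₖ₋₁ + pₖ₋₂ and qₖ = aₖqₖ₋₁ + qₖ₋₂:
  k=0: a=13, p=13, q=1
  k=1: a=2, p=27, q=2
  k=2: a=2, p=67, q=5
  k=3: a=19, p=1300, q=97
  k=4: a=12, p=15667, q=1169
  k=5: a=2, p=32634, q=2435
  k=6: a=3, p=113569, q=8474

113569/8474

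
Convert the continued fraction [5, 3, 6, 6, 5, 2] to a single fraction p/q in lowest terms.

7044/1325

Using pₖ = aₖpₖ₋₁ + pₖ₋₂ and qₖ = aₖqₖ₋₁ + qₖ₋₂:
  k=0: a=5, p=5, q=1
  k=1: a=3, p=16, q=3
  k=2: a=6, p=101, q=19
  k=3: a=6, p=622, q=117
  k=4: a=5, p=3211, q=604
  k=5: a=2, p=7044, q=1325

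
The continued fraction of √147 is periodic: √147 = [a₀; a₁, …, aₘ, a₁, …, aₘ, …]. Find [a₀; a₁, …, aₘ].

[12; 8, 24]

a₀ = ⌊√147⌋ = 12.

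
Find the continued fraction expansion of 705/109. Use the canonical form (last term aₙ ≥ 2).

705 = 6·109 + 51
109 = 2·51 + 7
51 = 7·7 + 2
7 = 3·2 + 1
2 = 2·1 + 0  (stop)
So 705/109 = [6; 2, 7, 3, 2].

[6; 2, 7, 3, 2]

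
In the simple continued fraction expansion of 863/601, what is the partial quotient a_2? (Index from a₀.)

3

863 = 1·601 + 262   →  a_0 = 1
601 = 2·262 + 77   →  a_1 = 2
262 = 3·77 + 31   →  a_2 = 3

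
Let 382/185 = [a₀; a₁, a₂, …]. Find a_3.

382 = 2·185 + 12   →  a_0 = 2
185 = 15·12 + 5   →  a_1 = 15
12 = 2·5 + 2   →  a_2 = 2
5 = 2·2 + 1   →  a_3 = 2

2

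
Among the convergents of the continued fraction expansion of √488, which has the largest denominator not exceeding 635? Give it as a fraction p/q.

10714/485

√488 = [22; 11, 44, …] (period length 2).
Convergents:
  p_0/q_0 = 22/1
  p_1/q_1 = 243/11
  p_2/q_2 = 10714/485
  p_3/q_3 = 118097/5346
q_2 = 485 ≤ 635 < 5346 = q_3, so the answer is 10714/485.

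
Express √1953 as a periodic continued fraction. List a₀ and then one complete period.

a₀ = ⌊√1953⌋ = 44.
With m₀=0, d₀=1 and mₖ₊₁ = dₖaₖ − mₖ, dₖ₊₁ = (n − mₖ₊₁²)/dₖ, aₖ₊₁ = ⌊(a₀+mₖ₊₁)/dₖ₊₁⌋:
  k=1: m=44, d=17, a=5
  k=2: m=41, d=16, a=5
  k=3: m=39, d=27, a=3
  k=4: m=42, d=7, a=12
  k=5: m=42, d=27, a=3
  k=6: m=39, d=16, a=5
  k=7: m=41, d=17, a=5
  k=8: m=44, d=1, a=88
d=1 and a=2a₀=88 at k=8, so the next step gives (m, d) = (44, 17) again — its k=1 value — and the period has length 8.

[44; 5, 5, 3, 12, 3, 5, 5, 88]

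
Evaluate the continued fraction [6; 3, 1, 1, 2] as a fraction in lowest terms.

113/18

Fold from the inside: start with 2/1.
  1 + 1/2 = 3/2
  1 + 2/3 = 5/3
  3 + 3/5 = 18/5
  6 + 5/18 = 113/18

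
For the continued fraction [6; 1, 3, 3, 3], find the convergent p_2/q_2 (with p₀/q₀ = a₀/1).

27/4

Using pₖ = aₖpₖ₋₁ + pₖ₋₂, qₖ = aₖqₖ₋₁ + qₖ₋₂ (with p₋₁=1, p₋₂=0, q₋₁=0, q₋₂=1):
  k=0: a=6, p=6, q=1
  k=1: a=1, p=7, q=1
  k=2: a=3, p=27, q=4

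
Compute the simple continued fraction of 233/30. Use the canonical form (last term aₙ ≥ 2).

[7; 1, 3, 3, 2]

233 = 7×30 + 23
30 = 1×23 + 7
23 = 3×7 + 2
7 = 3×2 + 1
2 = 2×1 + 0  (stop)
So 233/30 = [7; 1, 3, 3, 2].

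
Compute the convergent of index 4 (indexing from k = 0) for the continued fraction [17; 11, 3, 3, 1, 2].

Using pₖ = aₖpₖ₋₁ + pₖ₋₂, qₖ = aₖqₖ₋₁ + qₖ₋₂ (with p₋₁=1, p₋₂=0, q₋₁=0, q₋₂=1):
  k=0: a=17, p=17, q=1
  k=1: a=11, p=188, q=11
  k=2: a=3, p=581, q=34
  k=3: a=3, p=1931, q=113
  k=4: a=1, p=2512, q=147

2512/147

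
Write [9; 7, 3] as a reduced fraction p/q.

201/22

Using pₖ = aₖpₖ₋₁ + pₖ₋₂ and qₖ = aₖqₖ₋₁ + qₖ₋₂:
  k=0: a=9, p=9, q=1
  k=1: a=7, p=64, q=7
  k=2: a=3, p=201, q=22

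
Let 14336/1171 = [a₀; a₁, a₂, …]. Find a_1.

14336 = 12·1171 + 284   →  a_0 = 12
1171 = 4·284 + 35   →  a_1 = 4

4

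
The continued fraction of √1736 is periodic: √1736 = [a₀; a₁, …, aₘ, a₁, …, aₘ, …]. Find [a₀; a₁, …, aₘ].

[41; 1, 1, 1, 82]

a₀ = ⌊√1736⌋ = 41.
With m₀=0, d₀=1 and mₖ₊₁ = dₖaₖ − mₖ, dₖ₊₁ = (n − mₖ₊₁²)/dₖ, aₖ₊₁ = ⌊(a₀+mₖ₊₁)/dₖ₊₁⌋:
  k=1: m=41, d=55, a=1
  k=2: m=14, d=28, a=1
  k=3: m=14, d=55, a=1
  k=4: m=41, d=1, a=82
d=1 and a=2a₀=82 at k=4, so the next step gives (m, d) = (41, 55) again — its k=1 value — and the period has length 4.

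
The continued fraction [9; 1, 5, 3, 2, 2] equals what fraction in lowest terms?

1053/107

Using pₖ = aₖpₖ₋₁ + pₖ₋₂ and qₖ = aₖqₖ₋₁ + qₖ₋₂:
  k=0: a=9, p=9, q=1
  k=1: a=1, p=10, q=1
  k=2: a=5, p=59, q=6
  k=3: a=3, p=187, q=19
  k=4: a=2, p=433, q=44
  k=5: a=2, p=1053, q=107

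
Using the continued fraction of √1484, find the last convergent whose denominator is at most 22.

809/21

√1484 = [38; 1, 1, 10, 1, 1, 76, …] (period length 6).
Convergents:
  p_0/q_0 = 38/1
  p_1/q_1 = 39/1
  p_2/q_2 = 77/2
  p_3/q_3 = 809/21
  p_4/q_4 = 886/23
q_3 = 21 ≤ 22 < 23 = q_4, so the answer is 809/21.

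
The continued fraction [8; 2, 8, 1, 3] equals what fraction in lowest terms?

627/74

Using pₖ = aₖpₖ₋₁ + pₖ₋₂ and qₖ = aₖqₖ₋₁ + qₖ₋₂:
  k=0: a=8, p=8, q=1
  k=1: a=2, p=17, q=2
  k=2: a=8, p=144, q=17
  k=3: a=1, p=161, q=19
  k=4: a=3, p=627, q=74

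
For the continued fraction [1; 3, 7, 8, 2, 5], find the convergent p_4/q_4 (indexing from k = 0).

Using pₖ = aₖpₖ₋₁ + pₖ₋₂, qₖ = aₖqₖ₋₁ + qₖ₋₂ (with p₋₁=1, p₋₂=0, q₋₁=0, q₋₂=1):
  k=0: a=1, p=1, q=1
  k=1: a=3, p=4, q=3
  k=2: a=7, p=29, q=22
  k=3: a=8, p=236, q=179
  k=4: a=2, p=501, q=380

501/380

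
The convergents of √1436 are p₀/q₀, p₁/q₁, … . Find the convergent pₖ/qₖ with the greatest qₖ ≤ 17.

√1436 = [37; 1, 8, 2, 18, 2, 8, 1, 74, …] (period length 8).
Convergents:
  p_0/q_0 = 37/1
  p_1/q_1 = 38/1
  p_2/q_2 = 341/9
  p_3/q_3 = 720/19
q_2 = 9 ≤ 17 < 19 = q_3, so the answer is 341/9.

341/9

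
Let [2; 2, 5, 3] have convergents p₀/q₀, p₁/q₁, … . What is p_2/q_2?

Using pₖ = aₖpₖ₋₁ + pₖ₋₂, qₖ = aₖqₖ₋₁ + qₖ₋₂ (with p₋₁=1, p₋₂=0, q₋₁=0, q₋₂=1):
  k=0: a=2, p=2, q=1
  k=1: a=2, p=5, q=2
  k=2: a=5, p=27, q=11

27/11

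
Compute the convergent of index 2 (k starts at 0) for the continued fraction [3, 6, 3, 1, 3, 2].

60/19

Using pₖ = aₖpₖ₋₁ + pₖ₋₂, qₖ = aₖqₖ₋₁ + qₖ₋₂ (with p₋₁=1, p₋₂=0, q₋₁=0, q₋₂=1):
  k=0: a=3, p=3, q=1
  k=1: a=6, p=19, q=6
  k=2: a=3, p=60, q=19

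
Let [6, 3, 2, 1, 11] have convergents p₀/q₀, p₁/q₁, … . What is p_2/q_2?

44/7

Using pₖ = aₖpₖ₋₁ + pₖ₋₂, qₖ = aₖqₖ₋₁ + qₖ₋₂ (with p₋₁=1, p₋₂=0, q₋₁=0, q₋₂=1):
  k=0: a=6, p=6, q=1
  k=1: a=3, p=19, q=3
  k=2: a=2, p=44, q=7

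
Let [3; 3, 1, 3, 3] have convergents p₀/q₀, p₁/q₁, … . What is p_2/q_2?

Using pₖ = aₖpₖ₋₁ + pₖ₋₂, qₖ = aₖqₖ₋₁ + qₖ₋₂ (with p₋₁=1, p₋₂=0, q₋₁=0, q₋₂=1):
  k=0: a=3, p=3, q=1
  k=1: a=3, p=10, q=3
  k=2: a=1, p=13, q=4

13/4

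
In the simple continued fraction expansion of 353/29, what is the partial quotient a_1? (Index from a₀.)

353 = 12·29 + 5   →  a_0 = 12
29 = 5·5 + 4   →  a_1 = 5

5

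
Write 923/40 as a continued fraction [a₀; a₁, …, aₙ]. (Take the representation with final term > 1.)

923 = 23*40 + 3
40 = 13*3 + 1
3 = 3*1 + 0  (stop)
So 923/40 = [23; 13, 3].

[23; 13, 3]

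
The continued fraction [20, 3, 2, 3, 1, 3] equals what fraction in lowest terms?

Fold from the inside: start with 3/1.
  1 + 1/3 = 4/3
  3 + 3/4 = 15/4
  2 + 4/15 = 34/15
  3 + 15/34 = 117/34
  20 + 34/117 = 2374/117

2374/117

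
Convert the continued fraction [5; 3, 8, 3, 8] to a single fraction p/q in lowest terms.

3453/649

Using pₖ = aₖpₖ₋₁ + pₖ₋₂ and qₖ = aₖqₖ₋₁ + qₖ₋₂:
  k=0: a=5, p=5, q=1
  k=1: a=3, p=16, q=3
  k=2: a=8, p=133, q=25
  k=3: a=3, p=415, q=78
  k=4: a=8, p=3453, q=649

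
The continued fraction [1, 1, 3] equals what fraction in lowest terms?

Using pₖ = aₖpₖ₋₁ + pₖ₋₂ and qₖ = aₖqₖ₋₁ + qₖ₋₂:
  k=0: a=1, p=1, q=1
  k=1: a=1, p=2, q=1
  k=2: a=3, p=7, q=4

7/4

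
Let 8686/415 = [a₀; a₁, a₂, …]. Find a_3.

3

8686 = 20·415 + 386   →  a_0 = 20
415 = 1·386 + 29   →  a_1 = 1
386 = 13·29 + 9   →  a_2 = 13
29 = 3·9 + 2   →  a_3 = 3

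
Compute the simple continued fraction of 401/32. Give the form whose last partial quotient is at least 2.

[12; 1, 1, 7, 2]

401 = 12*32 + 17
32 = 1*17 + 15
17 = 1*15 + 2
15 = 7*2 + 1
2 = 2*1 + 0  (stop)
So 401/32 = [12; 1, 1, 7, 2].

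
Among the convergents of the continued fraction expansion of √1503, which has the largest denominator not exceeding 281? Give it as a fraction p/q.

√1503 = [38; 1, 3, 3, 8, 3, 3, 1, 76, …] (period length 8).
Convergents:
  p_0/q_0 = 38/1
  p_1/q_1 = 39/1
  p_2/q_2 = 155/4
  p_3/q_3 = 504/13
  p_4/q_4 = 4187/108
  p_5/q_5 = 13065/337
q_4 = 108 ≤ 281 < 337 = q_5, so the answer is 4187/108.

4187/108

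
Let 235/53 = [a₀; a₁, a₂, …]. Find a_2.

235 = 4·53 + 23   →  a_0 = 4
53 = 2·23 + 7   →  a_1 = 2
23 = 3·7 + 2   →  a_2 = 3

3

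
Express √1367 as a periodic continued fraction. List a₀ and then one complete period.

[36; 1, 35, 1, 72]

a₀ = ⌊√1367⌋ = 36.
With m₀=0, d₀=1 and mₖ₊₁ = dₖaₖ − mₖ, dₖ₊₁ = (n − mₖ₊₁²)/dₖ, aₖ₊₁ = ⌊(a₀+mₖ₊₁)/dₖ₊₁⌋:
  k=1: m=36, d=71, a=1
  k=2: m=35, d=2, a=35
  k=3: m=35, d=71, a=1
  k=4: m=36, d=1, a=72
d=1 and a=2a₀=72 at k=4, so the next step gives (m, d) = (36, 71) again — its k=1 value — and the period has length 4.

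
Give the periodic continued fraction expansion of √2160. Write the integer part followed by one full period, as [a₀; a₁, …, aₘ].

a₀ = ⌊√2160⌋ = 46.
With m₀=0, d₀=1 and mₖ₊₁ = dₖaₖ − mₖ, dₖ₊₁ = (n − mₖ₊₁²)/dₖ, aₖ₊₁ = ⌊(a₀+mₖ₊₁)/dₖ₊₁⌋:
  k=1: m=46, d=44, a=2
  k=2: m=42, d=9, a=9
  k=3: m=39, d=71, a=1
  k=4: m=32, d=16, a=4
  k=5: m=32, d=71, a=1
  k=6: m=39, d=9, a=9
  k=7: m=42, d=44, a=2
  k=8: m=46, d=1, a=92
d=1 and a=2a₀=92 at k=8, so the next step gives (m, d) = (46, 44) again — its k=1 value — and the period has length 8.

[46; 2, 9, 1, 4, 1, 9, 2, 92]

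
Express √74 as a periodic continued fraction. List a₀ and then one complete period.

a₀ = ⌊√74⌋ = 8.
With m₀=0, d₀=1 and mₖ₊₁ = dₖaₖ − mₖ, dₖ₊₁ = (n − mₖ₊₁²)/dₖ, aₖ₊₁ = ⌊(a₀+mₖ₊₁)/dₖ₊₁⌋:
  k=1: m=8, d=10, a=1
  k=2: m=2, d=7, a=1
  k=3: m=5, d=7, a=1
  k=4: m=2, d=10, a=1
  k=5: m=8, d=1, a=16
d=1 and a=2a₀=16 at k=5, so the next step gives (m, d) = (8, 10) again — its k=1 value — and the period has length 5.

[8; 1, 1, 1, 1, 16]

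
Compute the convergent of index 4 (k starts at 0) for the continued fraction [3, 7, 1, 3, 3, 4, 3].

Using pₖ = aₖpₖ₋₁ + pₖ₋₂, qₖ = aₖqₖ₋₁ + qₖ₋₂ (with p₋₁=1, p₋₂=0, q₋₁=0, q₋₂=1):
  k=0: a=3, p=3, q=1
  k=1: a=7, p=22, q=7
  k=2: a=1, p=25, q=8
  k=3: a=3, p=97, q=31
  k=4: a=3, p=316, q=101

316/101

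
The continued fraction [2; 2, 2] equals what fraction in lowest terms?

Fold from the inside: start with 2/1.
  2 + 1/2 = 5/2
  2 + 2/5 = 12/5

12/5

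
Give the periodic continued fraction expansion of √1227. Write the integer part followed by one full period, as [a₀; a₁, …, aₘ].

a₀ = ⌊√1227⌋ = 35.
With m₀=0, d₀=1 and mₖ₊₁ = dₖaₖ − mₖ, dₖ₊₁ = (n − mₖ₊₁²)/dₖ, aₖ₊₁ = ⌊(a₀+mₖ₊₁)/dₖ₊₁⌋:
  k=1: m=35, d=2, a=35
  k=2: m=35, d=1, a=70
d=1 and a=2a₀=70 at k=2, so the next step gives (m, d) = (35, 2) again — its k=1 value — and the period has length 2.

[35; 35, 70]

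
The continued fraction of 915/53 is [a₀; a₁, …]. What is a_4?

1

915 = 17·53 + 14   →  a_0 = 17
53 = 3·14 + 11   →  a_1 = 3
14 = 1·11 + 3   →  a_2 = 1
11 = 3·3 + 2   →  a_3 = 3
3 = 1·2 + 1   →  a_4 = 1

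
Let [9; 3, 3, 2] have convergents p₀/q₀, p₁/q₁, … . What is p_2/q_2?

Using pₖ = aₖpₖ₋₁ + pₖ₋₂, qₖ = aₖqₖ₋₁ + qₖ₋₂ (with p₋₁=1, p₋₂=0, q₋₁=0, q₋₂=1):
  k=0: a=9, p=9, q=1
  k=1: a=3, p=28, q=3
  k=2: a=3, p=93, q=10

93/10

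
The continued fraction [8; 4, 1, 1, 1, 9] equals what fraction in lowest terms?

1109/135

Fold from the inside: start with 9/1.
  1 + 1/9 = 10/9
  1 + 9/10 = 19/10
  1 + 10/19 = 29/19
  4 + 19/29 = 135/29
  8 + 29/135 = 1109/135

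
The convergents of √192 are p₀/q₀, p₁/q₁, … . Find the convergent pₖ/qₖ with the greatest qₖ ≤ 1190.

√192 = [13; 1, 5, 1, 26, …] (period length 4).
Convergents:
  p_0/q_0 = 13/1
  p_1/q_1 = 14/1
  p_2/q_2 = 83/6
  p_3/q_3 = 97/7
  p_4/q_4 = 2605/188
  p_5/q_5 = 2702/195
  p_6/q_6 = 16115/1163
  p_7/q_7 = 18817/1358
q_6 = 1163 ≤ 1190 < 1358 = q_7, so the answer is 16115/1163.

16115/1163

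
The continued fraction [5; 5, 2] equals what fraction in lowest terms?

57/11

Using pₖ = aₖpₖ₋₁ + pₖ₋₂ and qₖ = aₖqₖ₋₁ + qₖ₋₂:
  k=0: a=5, p=5, q=1
  k=1: a=5, p=26, q=5
  k=2: a=2, p=57, q=11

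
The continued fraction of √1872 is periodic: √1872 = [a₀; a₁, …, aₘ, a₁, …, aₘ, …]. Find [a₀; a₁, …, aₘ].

[43; 3, 1, 3, 86]

a₀ = ⌊√1872⌋ = 43.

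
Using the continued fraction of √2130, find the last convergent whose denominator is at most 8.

323/7

√2130 = [46; 6, 1, 1, 2, 1, 1, 6, 92, …] (period length 8).
Convergents:
  p_0/q_0 = 46/1
  p_1/q_1 = 277/6
  p_2/q_2 = 323/7
  p_3/q_3 = 600/13
q_2 = 7 ≤ 8 < 13 = q_3, so the answer is 323/7.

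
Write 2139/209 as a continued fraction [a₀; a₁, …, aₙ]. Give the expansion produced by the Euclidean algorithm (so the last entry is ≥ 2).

2139 = 10·209 + 49
209 = 4·49 + 13
49 = 3·13 + 10
13 = 1·10 + 3
10 = 3·3 + 1
3 = 3·1 + 0  (stop)
So 2139/209 = [10; 4, 3, 1, 3, 3].

[10; 4, 3, 1, 3, 3]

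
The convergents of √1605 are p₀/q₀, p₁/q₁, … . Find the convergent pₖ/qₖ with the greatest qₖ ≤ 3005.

√1605 = [40; 16, 80, …] (period length 2).
Convergents:
  p_0/q_0 = 40/1
  p_1/q_1 = 641/16
  p_2/q_2 = 51320/1281
  p_3/q_3 = 821761/20512
q_2 = 1281 ≤ 3005 < 20512 = q_3, so the answer is 51320/1281.

51320/1281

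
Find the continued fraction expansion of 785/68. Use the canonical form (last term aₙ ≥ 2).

785 = 11×68 + 37
68 = 1×37 + 31
37 = 1×31 + 6
31 = 5×6 + 1
6 = 6×1 + 0  (stop)
So 785/68 = [11; 1, 1, 5, 6].

[11; 1, 1, 5, 6]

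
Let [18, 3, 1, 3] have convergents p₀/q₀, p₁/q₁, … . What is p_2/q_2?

Using pₖ = aₖpₖ₋₁ + pₖ₋₂, qₖ = aₖqₖ₋₁ + qₖ₋₂ (with p₋₁=1, p₋₂=0, q₋₁=0, q₋₂=1):
  k=0: a=18, p=18, q=1
  k=1: a=3, p=55, q=3
  k=2: a=1, p=73, q=4

73/4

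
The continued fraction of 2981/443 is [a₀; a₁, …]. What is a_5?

4

2981 = 6·443 + 323   →  a_0 = 6
443 = 1·323 + 120   →  a_1 = 1
323 = 2·120 + 83   →  a_2 = 2
120 = 1·83 + 37   →  a_3 = 1
83 = 2·37 + 9   →  a_4 = 2
37 = 4·9 + 1   →  a_5 = 4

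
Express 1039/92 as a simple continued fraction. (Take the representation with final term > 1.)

[11; 3, 2, 2, 5]

1039 = 11*92 + 27
92 = 3*27 + 11
27 = 2*11 + 5
11 = 2*5 + 1
5 = 5*1 + 0  (stop)
So 1039/92 = [11; 3, 2, 2, 5].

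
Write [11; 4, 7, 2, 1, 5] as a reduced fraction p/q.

5812/517

Using pₖ = aₖpₖ₋₁ + pₖ₋₂ and qₖ = aₖqₖ₋₁ + qₖ₋₂:
  k=0: a=11, p=11, q=1
  k=1: a=4, p=45, q=4
  k=2: a=7, p=326, q=29
  k=3: a=2, p=697, q=62
  k=4: a=1, p=1023, q=91
  k=5: a=5, p=5812, q=517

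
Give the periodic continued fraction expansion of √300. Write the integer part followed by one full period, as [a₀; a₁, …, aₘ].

a₀ = ⌊√300⌋ = 17.
With m₀=0, d₀=1 and mₖ₊₁ = dₖaₖ − mₖ, dₖ₊₁ = (n − mₖ₊₁²)/dₖ, aₖ₊₁ = ⌊(a₀+mₖ₊₁)/dₖ₊₁⌋:
  k=1: m=17, d=11, a=3
  k=2: m=16, d=4, a=8
  k=3: m=16, d=11, a=3
  k=4: m=17, d=1, a=34
d=1 and a=2a₀=34 at k=4, so the next step gives (m, d) = (17, 11) again — its k=1 value — and the period has length 4.

[17; 3, 8, 3, 34]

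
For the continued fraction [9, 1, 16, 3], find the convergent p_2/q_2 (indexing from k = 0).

Using pₖ = aₖpₖ₋₁ + pₖ₋₂, qₖ = aₖqₖ₋₁ + qₖ₋₂ (with p₋₁=1, p₋₂=0, q₋₁=0, q₋₂=1):
  k=0: a=9, p=9, q=1
  k=1: a=1, p=10, q=1
  k=2: a=16, p=169, q=17

169/17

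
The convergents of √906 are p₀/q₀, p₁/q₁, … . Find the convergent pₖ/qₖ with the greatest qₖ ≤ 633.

18090/601

√906 = [30; 10, 60, …] (period length 2).
Convergents:
  p_0/q_0 = 30/1
  p_1/q_1 = 301/10
  p_2/q_2 = 18090/601
  p_3/q_3 = 181201/6020
q_2 = 601 ≤ 633 < 6020 = q_3, so the answer is 18090/601.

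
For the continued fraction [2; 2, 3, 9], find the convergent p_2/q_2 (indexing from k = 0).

17/7

Using pₖ = aₖpₖ₋₁ + pₖ₋₂, qₖ = aₖqₖ₋₁ + qₖ₋₂ (with p₋₁=1, p₋₂=0, q₋₁=0, q₋₂=1):
  k=0: a=2, p=2, q=1
  k=1: a=2, p=5, q=2
  k=2: a=3, p=17, q=7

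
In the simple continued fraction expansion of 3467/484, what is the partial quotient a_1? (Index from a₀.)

3467 = 7·484 + 79   →  a_0 = 7
484 = 6·79 + 10   →  a_1 = 6

6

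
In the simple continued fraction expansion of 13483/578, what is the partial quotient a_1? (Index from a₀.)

13483 = 23·578 + 189   →  a_0 = 23
578 = 3·189 + 11   →  a_1 = 3

3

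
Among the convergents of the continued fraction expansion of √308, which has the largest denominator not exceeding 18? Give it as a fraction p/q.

√308 = [17; 1, 1, 4, 1, 1, 34, …] (period length 6).
Convergents:
  p_0/q_0 = 17/1
  p_1/q_1 = 18/1
  p_2/q_2 = 35/2
  p_3/q_3 = 158/9
  p_4/q_4 = 193/11
  p_5/q_5 = 351/20
q_4 = 11 ≤ 18 < 20 = q_5, so the answer is 193/11.

193/11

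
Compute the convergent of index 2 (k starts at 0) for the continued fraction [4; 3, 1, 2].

17/4

Using pₖ = aₖpₖ₋₁ + pₖ₋₂, qₖ = aₖqₖ₋₁ + qₖ₋₂ (with p₋₁=1, p₋₂=0, q₋₁=0, q₋₂=1):
  k=0: a=4, p=4, q=1
  k=1: a=3, p=13, q=3
  k=2: a=1, p=17, q=4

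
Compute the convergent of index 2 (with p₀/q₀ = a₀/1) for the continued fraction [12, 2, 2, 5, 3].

62/5

Using pₖ = aₖpₖ₋₁ + pₖ₋₂, qₖ = aₖqₖ₋₁ + qₖ₋₂ (with p₋₁=1, p₋₂=0, q₋₁=0, q₋₂=1):
  k=0: a=12, p=12, q=1
  k=1: a=2, p=25, q=2
  k=2: a=2, p=62, q=5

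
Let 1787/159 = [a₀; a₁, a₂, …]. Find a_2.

5

1787 = 11·159 + 38   →  a_0 = 11
159 = 4·38 + 7   →  a_1 = 4
38 = 5·7 + 3   →  a_2 = 5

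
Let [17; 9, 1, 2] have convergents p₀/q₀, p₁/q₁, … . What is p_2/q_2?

171/10

Using pₖ = aₖpₖ₋₁ + pₖ₋₂, qₖ = aₖqₖ₋₁ + qₖ₋₂ (with p₋₁=1, p₋₂=0, q₋₁=0, q₋₂=1):
  k=0: a=17, p=17, q=1
  k=1: a=9, p=154, q=9
  k=2: a=1, p=171, q=10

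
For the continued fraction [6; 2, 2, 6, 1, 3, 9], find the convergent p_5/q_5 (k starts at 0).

916/143

Using pₖ = aₖpₖ₋₁ + pₖ₋₂, qₖ = aₖqₖ₋₁ + qₖ₋₂ (with p₋₁=1, p₋₂=0, q₋₁=0, q₋₂=1):
  k=0: a=6, p=6, q=1
  k=1: a=2, p=13, q=2
  k=2: a=2, p=32, q=5
  k=3: a=6, p=205, q=32
  k=4: a=1, p=237, q=37
  k=5: a=3, p=916, q=143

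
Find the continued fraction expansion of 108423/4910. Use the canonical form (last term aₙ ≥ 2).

[22; 12, 5, 2, 4, 8]

108423 = 22×4910 + 403
4910 = 12×403 + 74
403 = 5×74 + 33
74 = 2×33 + 8
33 = 4×8 + 1
8 = 8×1 + 0  (stop)
So 108423/4910 = [22; 12, 5, 2, 4, 8].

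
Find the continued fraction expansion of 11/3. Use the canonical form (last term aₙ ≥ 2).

[3; 1, 2]

11 = 3*3 + 2
3 = 1*2 + 1
2 = 2*1 + 0  (stop)
So 11/3 = [3; 1, 2].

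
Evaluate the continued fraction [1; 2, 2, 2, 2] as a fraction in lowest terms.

Fold from the inside: start with 2/1.
  2 + 1/2 = 5/2
  2 + 2/5 = 12/5
  2 + 5/12 = 29/12
  1 + 12/29 = 41/29

41/29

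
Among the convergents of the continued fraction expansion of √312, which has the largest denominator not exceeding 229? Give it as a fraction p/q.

√312 = [17; 1, 1, 1, 34, …] (period length 4).
Convergents:
  p_0/q_0 = 17/1
  p_1/q_1 = 18/1
  p_2/q_2 = 35/2
  p_3/q_3 = 53/3
  p_4/q_4 = 1837/104
  p_5/q_5 = 1890/107
  p_6/q_6 = 3727/211
  p_7/q_7 = 5617/318
q_6 = 211 ≤ 229 < 318 = q_7, so the answer is 3727/211.

3727/211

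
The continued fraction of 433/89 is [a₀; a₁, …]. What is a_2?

433 = 4·89 + 77   →  a_0 = 4
89 = 1·77 + 12   →  a_1 = 1
77 = 6·12 + 5   →  a_2 = 6

6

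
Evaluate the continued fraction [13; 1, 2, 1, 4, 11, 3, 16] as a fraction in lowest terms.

147550/10741

Using pₖ = aₖpₖ₋₁ + pₖ₋₂ and qₖ = aₖqₖ₋₁ + qₖ₋₂:
  k=0: a=13, p=13, q=1
  k=1: a=1, p=14, q=1
  k=2: a=2, p=41, q=3
  k=3: a=1, p=55, q=4
  k=4: a=4, p=261, q=19
  k=5: a=11, p=2926, q=213
  k=6: a=3, p=9039, q=658
  k=7: a=16, p=147550, q=10741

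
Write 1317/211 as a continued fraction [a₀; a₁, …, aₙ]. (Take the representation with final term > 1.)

1317 = 6*211 + 51
211 = 4*51 + 7
51 = 7*7 + 2
7 = 3*2 + 1
2 = 2*1 + 0  (stop)
So 1317/211 = [6; 4, 7, 3, 2].

[6; 4, 7, 3, 2]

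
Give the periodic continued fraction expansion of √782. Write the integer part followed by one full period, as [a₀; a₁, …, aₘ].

[27; 1, 26, 1, 54]

a₀ = ⌊√782⌋ = 27.
With m₀=0, d₀=1 and mₖ₊₁ = dₖaₖ − mₖ, dₖ₊₁ = (n − mₖ₊₁²)/dₖ, aₖ₊₁ = ⌊(a₀+mₖ₊₁)/dₖ₊₁⌋:
  k=1: m=27, d=53, a=1
  k=2: m=26, d=2, a=26
  k=3: m=26, d=53, a=1
  k=4: m=27, d=1, a=54
d=1 and a=2a₀=54 at k=4, so the next step gives (m, d) = (27, 53) again — its k=1 value — and the period has length 4.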